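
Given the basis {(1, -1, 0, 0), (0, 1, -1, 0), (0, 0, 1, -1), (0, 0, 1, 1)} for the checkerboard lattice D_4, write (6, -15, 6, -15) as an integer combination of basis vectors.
6b₁ - 9b₂ + 6b₃ - 9b₄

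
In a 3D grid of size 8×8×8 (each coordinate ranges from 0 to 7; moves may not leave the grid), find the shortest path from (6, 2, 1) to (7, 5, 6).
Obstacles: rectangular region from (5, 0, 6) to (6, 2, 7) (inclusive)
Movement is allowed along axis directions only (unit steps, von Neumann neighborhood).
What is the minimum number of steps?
9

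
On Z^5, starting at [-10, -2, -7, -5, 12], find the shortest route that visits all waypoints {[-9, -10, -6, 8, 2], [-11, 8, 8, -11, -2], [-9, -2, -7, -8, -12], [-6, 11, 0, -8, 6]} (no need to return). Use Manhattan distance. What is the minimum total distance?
139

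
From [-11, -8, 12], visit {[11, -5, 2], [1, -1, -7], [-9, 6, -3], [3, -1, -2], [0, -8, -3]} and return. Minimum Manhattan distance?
120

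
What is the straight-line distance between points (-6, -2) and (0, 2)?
7.2111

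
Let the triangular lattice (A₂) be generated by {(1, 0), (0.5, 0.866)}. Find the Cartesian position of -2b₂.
(-1, -1.732)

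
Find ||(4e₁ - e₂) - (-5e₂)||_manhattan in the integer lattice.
8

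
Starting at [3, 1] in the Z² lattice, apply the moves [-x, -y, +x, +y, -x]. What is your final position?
(2, 1)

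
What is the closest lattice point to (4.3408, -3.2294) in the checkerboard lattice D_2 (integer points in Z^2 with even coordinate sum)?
(5, -3)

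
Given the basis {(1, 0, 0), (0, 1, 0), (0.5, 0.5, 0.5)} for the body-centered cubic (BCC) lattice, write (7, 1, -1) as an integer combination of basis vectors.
8b₁ + 2b₂ - 2b₃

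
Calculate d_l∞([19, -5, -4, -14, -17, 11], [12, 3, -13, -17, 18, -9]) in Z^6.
35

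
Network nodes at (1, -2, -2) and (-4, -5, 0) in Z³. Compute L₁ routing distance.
10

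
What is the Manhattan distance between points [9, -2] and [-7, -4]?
18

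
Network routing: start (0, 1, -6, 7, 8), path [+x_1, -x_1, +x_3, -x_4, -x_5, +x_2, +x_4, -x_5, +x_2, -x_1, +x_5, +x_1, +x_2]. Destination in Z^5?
(0, 4, -5, 7, 7)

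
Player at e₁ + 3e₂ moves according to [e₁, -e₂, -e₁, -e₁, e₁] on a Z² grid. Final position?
(1, 2)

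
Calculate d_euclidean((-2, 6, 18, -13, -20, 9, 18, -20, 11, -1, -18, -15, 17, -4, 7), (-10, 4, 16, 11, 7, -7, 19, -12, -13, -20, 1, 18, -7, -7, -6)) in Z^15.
69.5629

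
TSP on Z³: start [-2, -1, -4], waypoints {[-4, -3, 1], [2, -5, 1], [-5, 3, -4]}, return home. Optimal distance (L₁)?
40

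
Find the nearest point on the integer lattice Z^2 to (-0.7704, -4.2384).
(-1, -4)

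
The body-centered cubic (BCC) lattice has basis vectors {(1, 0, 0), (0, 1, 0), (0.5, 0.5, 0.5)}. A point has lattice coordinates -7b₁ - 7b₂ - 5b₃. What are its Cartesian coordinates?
(-9.5, -9.5, -2.5)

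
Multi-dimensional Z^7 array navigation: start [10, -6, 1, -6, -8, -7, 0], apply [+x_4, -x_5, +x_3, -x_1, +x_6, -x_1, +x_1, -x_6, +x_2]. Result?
(9, -5, 2, -5, -9, -7, 0)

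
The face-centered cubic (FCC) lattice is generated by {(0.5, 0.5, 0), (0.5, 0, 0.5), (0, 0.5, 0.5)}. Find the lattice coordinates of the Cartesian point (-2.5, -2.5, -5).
-5b₂ - 5b₃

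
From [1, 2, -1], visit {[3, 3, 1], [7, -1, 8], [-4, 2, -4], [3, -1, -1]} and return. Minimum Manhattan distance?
54
(one optimal route: (1, 2, -1) → (3, 3, 1) → (7, -1, 8) → (3, -1, -1) → (-4, 2, -4) → (1, 2, -1))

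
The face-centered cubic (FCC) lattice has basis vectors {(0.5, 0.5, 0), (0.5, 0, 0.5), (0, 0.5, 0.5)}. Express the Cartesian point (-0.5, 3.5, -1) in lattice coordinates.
4b₁ - 5b₂ + 3b₃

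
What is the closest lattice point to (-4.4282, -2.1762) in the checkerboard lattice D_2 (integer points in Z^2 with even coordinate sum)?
(-4, -2)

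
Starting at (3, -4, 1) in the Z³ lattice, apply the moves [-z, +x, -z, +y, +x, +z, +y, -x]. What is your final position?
(4, -2, 0)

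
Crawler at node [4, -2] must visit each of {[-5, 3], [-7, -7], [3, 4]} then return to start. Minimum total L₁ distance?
44
(one optimal route: (4, -2) → (-7, -7) → (-5, 3) → (3, 4) → (4, -2))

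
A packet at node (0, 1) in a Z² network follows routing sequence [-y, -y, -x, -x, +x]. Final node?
(-1, -1)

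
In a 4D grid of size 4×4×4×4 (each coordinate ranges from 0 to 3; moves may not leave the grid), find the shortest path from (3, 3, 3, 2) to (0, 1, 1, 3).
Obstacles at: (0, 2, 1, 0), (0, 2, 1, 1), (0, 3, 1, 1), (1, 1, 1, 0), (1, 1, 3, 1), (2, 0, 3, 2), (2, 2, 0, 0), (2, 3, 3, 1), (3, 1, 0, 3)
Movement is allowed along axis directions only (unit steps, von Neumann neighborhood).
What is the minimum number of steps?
8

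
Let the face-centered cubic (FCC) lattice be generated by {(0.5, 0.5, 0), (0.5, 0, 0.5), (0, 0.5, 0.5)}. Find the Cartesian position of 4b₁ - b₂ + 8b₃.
(1.5, 6, 3.5)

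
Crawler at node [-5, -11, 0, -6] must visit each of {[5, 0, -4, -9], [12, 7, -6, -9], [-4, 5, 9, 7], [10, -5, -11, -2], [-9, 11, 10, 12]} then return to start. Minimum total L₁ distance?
192
(one optimal route: (-5, -11, 0, -6) → (10, -5, -11, -2) → (12, 7, -6, -9) → (5, 0, -4, -9) → (-4, 5, 9, 7) → (-9, 11, 10, 12) → (-5, -11, 0, -6))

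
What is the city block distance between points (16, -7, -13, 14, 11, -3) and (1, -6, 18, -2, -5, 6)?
88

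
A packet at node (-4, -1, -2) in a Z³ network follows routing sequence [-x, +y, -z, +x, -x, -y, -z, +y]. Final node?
(-5, 0, -4)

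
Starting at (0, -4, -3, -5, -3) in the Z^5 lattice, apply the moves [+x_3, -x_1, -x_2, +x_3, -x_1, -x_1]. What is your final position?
(-3, -5, -1, -5, -3)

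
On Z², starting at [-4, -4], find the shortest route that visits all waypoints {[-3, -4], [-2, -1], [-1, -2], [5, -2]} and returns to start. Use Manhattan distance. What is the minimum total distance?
24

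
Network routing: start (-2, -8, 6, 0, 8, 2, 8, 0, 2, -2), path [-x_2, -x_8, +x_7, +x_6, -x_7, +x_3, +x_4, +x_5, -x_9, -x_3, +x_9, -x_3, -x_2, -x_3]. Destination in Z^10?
(-2, -10, 4, 1, 9, 3, 8, -1, 2, -2)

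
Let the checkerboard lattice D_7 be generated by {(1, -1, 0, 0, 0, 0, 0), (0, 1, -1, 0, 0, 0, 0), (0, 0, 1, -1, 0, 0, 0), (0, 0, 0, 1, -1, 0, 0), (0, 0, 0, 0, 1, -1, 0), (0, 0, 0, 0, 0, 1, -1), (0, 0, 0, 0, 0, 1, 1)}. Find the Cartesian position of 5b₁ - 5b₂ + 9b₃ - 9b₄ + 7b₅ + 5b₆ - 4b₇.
(5, -10, 14, -18, 16, -6, -9)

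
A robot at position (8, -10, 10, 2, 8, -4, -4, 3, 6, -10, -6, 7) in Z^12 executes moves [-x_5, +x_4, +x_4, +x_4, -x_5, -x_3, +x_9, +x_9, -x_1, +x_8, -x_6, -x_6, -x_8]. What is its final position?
(7, -10, 9, 5, 6, -6, -4, 3, 8, -10, -6, 7)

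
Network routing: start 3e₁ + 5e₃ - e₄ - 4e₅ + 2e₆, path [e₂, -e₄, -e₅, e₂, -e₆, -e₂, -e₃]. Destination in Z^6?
(3, 1, 4, -2, -5, 1)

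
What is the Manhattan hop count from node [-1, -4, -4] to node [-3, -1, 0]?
9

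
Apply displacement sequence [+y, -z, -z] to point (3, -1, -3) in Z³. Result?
(3, 0, -5)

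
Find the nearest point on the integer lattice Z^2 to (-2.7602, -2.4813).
(-3, -2)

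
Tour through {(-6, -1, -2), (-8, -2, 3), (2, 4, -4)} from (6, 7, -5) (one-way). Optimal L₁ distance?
31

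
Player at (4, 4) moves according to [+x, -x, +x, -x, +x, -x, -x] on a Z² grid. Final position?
(3, 4)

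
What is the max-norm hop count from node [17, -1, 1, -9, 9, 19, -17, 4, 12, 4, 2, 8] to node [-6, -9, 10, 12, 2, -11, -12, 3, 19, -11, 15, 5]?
30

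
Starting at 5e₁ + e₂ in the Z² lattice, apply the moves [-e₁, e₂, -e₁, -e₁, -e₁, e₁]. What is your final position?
(2, 2)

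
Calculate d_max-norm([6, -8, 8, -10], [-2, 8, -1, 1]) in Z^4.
16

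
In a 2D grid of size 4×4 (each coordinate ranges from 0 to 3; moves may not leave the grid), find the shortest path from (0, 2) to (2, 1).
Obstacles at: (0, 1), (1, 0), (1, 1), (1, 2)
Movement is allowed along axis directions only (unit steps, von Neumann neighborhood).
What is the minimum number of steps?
5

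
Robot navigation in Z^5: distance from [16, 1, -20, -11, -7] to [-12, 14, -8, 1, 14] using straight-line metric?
41.0122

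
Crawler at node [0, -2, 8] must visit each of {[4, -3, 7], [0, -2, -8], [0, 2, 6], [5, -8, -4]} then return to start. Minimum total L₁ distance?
62
(one optimal route: (0, -2, 8) → (4, -3, 7) → (5, -8, -4) → (0, -2, -8) → (0, 2, 6) → (0, -2, 8))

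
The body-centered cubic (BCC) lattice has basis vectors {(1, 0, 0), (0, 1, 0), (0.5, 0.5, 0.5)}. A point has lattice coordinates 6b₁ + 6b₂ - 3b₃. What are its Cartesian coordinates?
(4.5, 4.5, -1.5)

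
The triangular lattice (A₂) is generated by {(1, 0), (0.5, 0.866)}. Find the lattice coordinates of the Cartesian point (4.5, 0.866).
4b₁ + b₂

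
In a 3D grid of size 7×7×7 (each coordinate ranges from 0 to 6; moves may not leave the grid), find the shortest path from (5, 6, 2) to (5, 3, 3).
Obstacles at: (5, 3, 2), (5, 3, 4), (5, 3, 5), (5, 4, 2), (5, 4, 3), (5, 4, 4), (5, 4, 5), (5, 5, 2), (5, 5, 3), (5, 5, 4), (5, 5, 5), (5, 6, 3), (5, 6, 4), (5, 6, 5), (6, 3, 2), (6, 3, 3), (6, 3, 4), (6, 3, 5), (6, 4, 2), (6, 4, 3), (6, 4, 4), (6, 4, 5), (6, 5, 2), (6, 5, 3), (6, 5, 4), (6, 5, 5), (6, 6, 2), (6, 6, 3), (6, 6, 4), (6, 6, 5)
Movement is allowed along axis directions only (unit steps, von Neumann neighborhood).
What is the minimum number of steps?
6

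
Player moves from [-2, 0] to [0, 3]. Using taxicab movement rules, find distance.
5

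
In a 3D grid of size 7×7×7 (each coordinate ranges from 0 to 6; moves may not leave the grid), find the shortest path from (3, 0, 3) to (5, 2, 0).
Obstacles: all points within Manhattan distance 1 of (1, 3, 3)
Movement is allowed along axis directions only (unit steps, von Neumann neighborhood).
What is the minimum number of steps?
7
(one shortest path: (3, 0, 3) → (4, 0, 3) → (5, 0, 3) → (5, 1, 3) → (5, 2, 3) → (5, 2, 2) → (5, 2, 1) → (5, 2, 0))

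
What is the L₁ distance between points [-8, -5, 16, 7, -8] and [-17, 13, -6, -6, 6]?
76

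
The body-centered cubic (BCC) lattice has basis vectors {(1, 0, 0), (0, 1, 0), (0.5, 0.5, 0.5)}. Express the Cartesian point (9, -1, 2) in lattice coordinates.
7b₁ - 3b₂ + 4b₃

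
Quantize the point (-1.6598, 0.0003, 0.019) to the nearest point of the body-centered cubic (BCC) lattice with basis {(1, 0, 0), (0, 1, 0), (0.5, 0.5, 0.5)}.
(-2, 0, 0)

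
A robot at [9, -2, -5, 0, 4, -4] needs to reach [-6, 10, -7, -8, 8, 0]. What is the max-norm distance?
15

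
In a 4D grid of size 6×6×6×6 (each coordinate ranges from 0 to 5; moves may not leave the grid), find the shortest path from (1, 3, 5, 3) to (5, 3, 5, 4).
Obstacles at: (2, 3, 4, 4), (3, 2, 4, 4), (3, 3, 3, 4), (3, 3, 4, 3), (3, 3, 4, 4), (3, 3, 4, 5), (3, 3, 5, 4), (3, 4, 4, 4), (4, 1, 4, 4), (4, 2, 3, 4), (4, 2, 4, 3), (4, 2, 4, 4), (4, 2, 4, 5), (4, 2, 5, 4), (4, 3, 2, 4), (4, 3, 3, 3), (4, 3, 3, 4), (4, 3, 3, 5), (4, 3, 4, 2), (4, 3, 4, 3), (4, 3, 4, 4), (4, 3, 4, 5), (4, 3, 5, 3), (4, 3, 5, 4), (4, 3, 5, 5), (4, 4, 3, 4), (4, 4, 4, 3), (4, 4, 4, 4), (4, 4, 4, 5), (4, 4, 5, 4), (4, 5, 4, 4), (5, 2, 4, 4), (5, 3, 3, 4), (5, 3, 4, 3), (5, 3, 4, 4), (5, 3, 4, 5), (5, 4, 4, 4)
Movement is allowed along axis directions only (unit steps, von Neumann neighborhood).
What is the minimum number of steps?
7
(one shortest path: (1, 3, 5, 3) → (2, 3, 5, 3) → (3, 3, 5, 3) → (3, 2, 5, 3) → (4, 2, 5, 3) → (5, 2, 5, 3) → (5, 3, 5, 3) → (5, 3, 5, 4))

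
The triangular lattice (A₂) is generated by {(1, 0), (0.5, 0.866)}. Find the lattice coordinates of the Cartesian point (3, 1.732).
2b₁ + 2b₂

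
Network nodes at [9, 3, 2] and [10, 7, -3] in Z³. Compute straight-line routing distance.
6.48074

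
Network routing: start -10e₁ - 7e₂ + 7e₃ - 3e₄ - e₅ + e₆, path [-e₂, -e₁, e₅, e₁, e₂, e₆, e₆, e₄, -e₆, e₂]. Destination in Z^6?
(-10, -6, 7, -2, 0, 2)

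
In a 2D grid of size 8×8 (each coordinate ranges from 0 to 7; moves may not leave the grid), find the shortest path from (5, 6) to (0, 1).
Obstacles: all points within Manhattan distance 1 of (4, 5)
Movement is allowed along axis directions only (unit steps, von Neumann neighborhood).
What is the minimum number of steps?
12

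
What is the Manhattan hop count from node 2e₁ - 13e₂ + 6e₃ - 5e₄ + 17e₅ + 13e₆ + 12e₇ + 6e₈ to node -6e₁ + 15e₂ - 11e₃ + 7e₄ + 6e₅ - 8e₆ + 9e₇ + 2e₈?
104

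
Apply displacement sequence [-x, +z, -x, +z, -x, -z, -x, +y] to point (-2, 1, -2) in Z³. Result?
(-6, 2, -1)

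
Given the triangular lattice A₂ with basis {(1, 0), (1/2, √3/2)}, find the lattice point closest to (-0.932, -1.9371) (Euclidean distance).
(-1, -1.732)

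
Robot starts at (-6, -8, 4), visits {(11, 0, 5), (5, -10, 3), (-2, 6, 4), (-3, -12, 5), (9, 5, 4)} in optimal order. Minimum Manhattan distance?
58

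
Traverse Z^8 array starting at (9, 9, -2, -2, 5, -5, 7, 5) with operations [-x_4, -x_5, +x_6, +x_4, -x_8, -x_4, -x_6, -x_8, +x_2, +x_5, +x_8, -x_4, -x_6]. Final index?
(9, 10, -2, -4, 5, -6, 7, 4)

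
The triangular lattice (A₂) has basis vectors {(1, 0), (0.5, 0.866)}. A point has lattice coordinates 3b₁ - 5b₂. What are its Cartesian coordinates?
(0.5, -4.33)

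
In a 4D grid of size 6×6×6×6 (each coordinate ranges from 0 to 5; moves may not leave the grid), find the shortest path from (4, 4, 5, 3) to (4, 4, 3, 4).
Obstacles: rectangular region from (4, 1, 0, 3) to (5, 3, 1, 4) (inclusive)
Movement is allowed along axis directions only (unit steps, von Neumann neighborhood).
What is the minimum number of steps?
3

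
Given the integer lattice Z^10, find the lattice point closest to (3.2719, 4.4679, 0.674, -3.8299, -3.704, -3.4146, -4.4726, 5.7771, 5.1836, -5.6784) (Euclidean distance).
(3, 4, 1, -4, -4, -3, -4, 6, 5, -6)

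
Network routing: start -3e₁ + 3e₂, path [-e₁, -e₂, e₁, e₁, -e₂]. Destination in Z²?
(-2, 1)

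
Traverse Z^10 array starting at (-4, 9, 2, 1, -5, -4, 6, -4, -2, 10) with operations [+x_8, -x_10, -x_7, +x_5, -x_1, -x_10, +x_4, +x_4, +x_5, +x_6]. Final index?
(-5, 9, 2, 3, -3, -3, 5, -3, -2, 8)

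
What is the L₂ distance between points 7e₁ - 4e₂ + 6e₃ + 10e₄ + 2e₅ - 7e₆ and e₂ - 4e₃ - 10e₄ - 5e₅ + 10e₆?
30.1993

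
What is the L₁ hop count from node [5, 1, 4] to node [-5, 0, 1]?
14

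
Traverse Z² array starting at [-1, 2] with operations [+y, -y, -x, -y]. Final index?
(-2, 1)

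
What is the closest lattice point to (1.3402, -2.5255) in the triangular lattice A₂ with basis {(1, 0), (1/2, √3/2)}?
(1.5, -2.598)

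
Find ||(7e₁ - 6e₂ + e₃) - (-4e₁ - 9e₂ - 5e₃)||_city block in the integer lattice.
20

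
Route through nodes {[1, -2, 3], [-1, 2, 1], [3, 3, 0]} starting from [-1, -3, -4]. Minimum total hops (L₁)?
24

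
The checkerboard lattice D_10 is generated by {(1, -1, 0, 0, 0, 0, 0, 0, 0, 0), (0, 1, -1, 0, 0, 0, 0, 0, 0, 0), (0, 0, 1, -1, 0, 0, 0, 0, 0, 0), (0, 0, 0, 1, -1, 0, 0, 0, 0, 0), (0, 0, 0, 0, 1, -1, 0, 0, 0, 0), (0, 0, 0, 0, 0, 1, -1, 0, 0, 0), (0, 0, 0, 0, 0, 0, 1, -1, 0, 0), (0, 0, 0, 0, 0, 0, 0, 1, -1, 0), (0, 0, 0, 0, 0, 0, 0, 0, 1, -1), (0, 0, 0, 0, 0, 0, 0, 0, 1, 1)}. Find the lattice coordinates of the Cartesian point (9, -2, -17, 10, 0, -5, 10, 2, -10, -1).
9b₁ + 7b₂ - 10b₃ - 5b₆ + 5b₇ + 7b₈ - b₉ - 2b₁₀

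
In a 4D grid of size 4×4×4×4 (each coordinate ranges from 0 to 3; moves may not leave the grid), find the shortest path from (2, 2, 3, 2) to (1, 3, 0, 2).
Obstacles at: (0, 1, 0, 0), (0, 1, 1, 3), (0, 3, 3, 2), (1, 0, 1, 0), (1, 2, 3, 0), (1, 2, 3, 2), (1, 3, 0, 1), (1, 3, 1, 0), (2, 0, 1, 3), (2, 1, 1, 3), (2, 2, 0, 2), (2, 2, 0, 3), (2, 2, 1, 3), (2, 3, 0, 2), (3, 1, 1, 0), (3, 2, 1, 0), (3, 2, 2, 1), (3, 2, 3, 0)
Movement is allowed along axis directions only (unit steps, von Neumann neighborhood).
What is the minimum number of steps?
5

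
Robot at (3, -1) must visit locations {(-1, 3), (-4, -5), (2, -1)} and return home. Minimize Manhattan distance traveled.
30
(one optimal route: (3, -1) → (-1, 3) → (-4, -5) → (2, -1) → (3, -1))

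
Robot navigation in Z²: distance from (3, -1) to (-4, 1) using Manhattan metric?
9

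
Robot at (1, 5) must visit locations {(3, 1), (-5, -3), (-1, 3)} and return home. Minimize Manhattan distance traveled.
32
(one optimal route: (1, 5) → (3, 1) → (-5, -3) → (-1, 3) → (1, 5))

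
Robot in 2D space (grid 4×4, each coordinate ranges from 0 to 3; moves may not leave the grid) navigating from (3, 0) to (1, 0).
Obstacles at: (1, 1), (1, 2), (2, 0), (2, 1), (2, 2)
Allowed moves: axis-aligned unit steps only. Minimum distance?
10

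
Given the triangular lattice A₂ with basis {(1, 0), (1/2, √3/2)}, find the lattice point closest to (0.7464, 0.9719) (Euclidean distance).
(0.5, 0.866)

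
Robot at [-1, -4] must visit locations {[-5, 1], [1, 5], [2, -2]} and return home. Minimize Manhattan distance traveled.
32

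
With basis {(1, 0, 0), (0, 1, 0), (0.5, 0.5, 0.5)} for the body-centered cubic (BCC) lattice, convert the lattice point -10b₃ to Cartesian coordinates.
(-5, -5, -5)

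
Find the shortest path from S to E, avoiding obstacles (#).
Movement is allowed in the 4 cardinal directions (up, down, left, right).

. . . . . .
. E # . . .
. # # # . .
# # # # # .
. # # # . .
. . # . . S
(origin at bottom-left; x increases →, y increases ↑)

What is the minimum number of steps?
10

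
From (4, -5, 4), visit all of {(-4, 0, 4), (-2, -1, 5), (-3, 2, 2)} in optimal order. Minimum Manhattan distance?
20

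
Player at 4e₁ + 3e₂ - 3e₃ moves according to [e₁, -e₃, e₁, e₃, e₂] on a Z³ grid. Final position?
(6, 4, -3)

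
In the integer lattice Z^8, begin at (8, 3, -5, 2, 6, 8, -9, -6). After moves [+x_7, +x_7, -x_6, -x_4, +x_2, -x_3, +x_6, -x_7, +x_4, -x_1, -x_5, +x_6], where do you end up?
(7, 4, -6, 2, 5, 9, -8, -6)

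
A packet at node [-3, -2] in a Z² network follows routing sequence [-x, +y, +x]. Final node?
(-3, -1)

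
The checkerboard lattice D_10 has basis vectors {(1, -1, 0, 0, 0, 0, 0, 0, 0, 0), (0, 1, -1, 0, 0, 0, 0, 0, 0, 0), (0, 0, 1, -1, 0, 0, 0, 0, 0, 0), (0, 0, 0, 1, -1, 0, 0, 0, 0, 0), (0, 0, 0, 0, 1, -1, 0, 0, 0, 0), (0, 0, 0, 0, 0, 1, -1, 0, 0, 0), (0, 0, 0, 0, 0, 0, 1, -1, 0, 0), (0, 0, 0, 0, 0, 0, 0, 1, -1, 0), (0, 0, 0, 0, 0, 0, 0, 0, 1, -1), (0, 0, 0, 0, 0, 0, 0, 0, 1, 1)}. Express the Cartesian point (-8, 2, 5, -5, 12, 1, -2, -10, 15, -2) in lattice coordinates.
-8b₁ - 6b₂ - b₃ - 6b₄ + 6b₅ + 7b₆ + 5b₇ - 5b₈ + 6b₉ + 4b₁₀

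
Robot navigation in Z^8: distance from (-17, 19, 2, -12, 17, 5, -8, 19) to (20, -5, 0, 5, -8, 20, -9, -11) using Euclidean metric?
63.1585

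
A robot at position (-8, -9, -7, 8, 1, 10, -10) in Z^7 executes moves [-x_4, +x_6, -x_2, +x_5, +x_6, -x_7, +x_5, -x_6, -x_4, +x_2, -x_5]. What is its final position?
(-8, -9, -7, 6, 2, 11, -11)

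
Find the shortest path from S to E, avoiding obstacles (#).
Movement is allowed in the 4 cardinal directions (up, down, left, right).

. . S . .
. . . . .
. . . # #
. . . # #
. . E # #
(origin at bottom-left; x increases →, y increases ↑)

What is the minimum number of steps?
4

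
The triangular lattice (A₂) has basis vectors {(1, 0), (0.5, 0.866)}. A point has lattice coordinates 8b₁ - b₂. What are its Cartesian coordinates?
(7.5, -0.866)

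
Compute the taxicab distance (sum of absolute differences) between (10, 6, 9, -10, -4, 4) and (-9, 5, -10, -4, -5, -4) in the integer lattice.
54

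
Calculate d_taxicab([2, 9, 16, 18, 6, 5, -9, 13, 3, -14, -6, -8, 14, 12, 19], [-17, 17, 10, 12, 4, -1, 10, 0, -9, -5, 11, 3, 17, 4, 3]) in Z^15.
155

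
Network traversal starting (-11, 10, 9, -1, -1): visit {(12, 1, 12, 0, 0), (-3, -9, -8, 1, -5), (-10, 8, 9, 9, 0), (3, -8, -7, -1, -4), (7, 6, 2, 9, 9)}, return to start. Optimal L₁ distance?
190
(one optimal route: (-11, 10, 9, -1, -1) → (-3, -9, -8, 1, -5) → (3, -8, -7, -1, -4) → (12, 1, 12, 0, 0) → (7, 6, 2, 9, 9) → (-10, 8, 9, 9, 0) → (-11, 10, 9, -1, -1))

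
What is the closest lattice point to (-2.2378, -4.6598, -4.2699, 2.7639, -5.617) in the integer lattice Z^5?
(-2, -5, -4, 3, -6)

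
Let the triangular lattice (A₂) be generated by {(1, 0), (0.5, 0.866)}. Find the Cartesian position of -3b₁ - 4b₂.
(-5, -3.464)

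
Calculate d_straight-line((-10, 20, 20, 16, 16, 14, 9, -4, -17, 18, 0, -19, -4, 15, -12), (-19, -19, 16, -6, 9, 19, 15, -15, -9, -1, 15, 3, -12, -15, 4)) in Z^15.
68.4617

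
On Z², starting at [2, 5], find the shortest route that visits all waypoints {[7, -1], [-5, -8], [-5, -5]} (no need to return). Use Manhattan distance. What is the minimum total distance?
30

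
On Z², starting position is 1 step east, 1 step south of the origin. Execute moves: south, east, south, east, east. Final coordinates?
(4, -3)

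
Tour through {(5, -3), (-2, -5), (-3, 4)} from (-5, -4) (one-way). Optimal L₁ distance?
28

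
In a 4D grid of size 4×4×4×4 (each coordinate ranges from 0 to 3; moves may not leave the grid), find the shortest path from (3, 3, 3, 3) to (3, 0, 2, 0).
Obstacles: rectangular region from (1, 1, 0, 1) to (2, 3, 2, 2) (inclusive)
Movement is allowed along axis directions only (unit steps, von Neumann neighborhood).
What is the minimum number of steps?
7
(one shortest path: (3, 3, 3, 3) → (3, 2, 3, 3) → (3, 1, 3, 3) → (3, 0, 3, 3) → (3, 0, 2, 3) → (3, 0, 2, 2) → (3, 0, 2, 1) → (3, 0, 2, 0))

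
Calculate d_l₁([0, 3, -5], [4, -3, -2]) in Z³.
13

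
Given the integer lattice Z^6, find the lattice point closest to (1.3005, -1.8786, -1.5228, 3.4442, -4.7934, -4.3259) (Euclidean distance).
(1, -2, -2, 3, -5, -4)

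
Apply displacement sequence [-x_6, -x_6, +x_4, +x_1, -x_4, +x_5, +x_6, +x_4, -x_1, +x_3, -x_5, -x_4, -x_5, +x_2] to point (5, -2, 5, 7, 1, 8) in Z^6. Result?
(5, -1, 6, 7, 0, 7)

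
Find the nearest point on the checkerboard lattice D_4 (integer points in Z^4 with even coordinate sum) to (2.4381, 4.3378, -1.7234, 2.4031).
(2, 4, -2, 2)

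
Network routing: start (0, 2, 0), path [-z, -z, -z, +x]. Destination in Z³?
(1, 2, -3)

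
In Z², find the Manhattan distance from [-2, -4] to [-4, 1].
7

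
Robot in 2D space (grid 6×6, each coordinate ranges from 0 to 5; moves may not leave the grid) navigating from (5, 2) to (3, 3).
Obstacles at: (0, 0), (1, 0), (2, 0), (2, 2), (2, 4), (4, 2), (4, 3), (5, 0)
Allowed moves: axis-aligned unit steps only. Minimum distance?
5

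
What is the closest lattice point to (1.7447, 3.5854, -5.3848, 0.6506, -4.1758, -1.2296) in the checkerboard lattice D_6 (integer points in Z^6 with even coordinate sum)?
(2, 3, -5, 1, -4, -1)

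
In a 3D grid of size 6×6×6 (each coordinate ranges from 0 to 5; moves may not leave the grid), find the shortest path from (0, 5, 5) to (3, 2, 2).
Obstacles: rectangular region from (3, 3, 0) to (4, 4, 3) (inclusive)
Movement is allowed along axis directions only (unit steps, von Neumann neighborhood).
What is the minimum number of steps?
9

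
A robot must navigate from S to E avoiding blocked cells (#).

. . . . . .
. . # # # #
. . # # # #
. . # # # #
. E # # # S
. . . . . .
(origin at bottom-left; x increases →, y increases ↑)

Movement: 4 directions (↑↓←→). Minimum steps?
6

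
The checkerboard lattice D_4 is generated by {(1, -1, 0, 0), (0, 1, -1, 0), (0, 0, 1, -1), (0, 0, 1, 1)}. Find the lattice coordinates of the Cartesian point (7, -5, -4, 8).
7b₁ + 2b₂ - 5b₃ + 3b₄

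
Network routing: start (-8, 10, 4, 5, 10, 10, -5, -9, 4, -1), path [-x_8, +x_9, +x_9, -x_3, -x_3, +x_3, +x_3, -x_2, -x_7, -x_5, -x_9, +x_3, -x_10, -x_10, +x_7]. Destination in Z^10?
(-8, 9, 5, 5, 9, 10, -5, -10, 5, -3)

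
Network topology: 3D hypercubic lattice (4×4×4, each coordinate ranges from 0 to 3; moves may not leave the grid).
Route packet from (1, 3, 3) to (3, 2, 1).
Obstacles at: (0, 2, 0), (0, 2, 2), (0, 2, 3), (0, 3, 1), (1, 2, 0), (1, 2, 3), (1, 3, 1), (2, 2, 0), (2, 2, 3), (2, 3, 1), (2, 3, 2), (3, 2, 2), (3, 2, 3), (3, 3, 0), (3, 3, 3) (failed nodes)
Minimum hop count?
5
(one shortest path: (1, 3, 3) → (1, 3, 2) → (1, 2, 2) → (2, 2, 2) → (2, 2, 1) → (3, 2, 1))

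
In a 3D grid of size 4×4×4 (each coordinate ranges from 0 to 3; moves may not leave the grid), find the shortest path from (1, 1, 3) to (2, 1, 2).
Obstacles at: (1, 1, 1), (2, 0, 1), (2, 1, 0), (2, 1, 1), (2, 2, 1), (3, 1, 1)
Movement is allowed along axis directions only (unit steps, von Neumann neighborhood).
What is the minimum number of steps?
2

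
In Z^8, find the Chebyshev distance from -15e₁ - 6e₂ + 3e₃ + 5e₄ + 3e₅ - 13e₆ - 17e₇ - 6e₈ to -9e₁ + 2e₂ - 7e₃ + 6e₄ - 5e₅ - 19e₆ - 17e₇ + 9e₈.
15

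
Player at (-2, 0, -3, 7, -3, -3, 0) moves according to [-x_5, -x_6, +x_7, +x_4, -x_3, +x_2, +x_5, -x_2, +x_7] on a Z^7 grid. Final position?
(-2, 0, -4, 8, -3, -4, 2)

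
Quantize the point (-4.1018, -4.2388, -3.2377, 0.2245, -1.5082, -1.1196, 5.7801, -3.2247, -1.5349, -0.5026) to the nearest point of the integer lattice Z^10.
(-4, -4, -3, 0, -2, -1, 6, -3, -2, -1)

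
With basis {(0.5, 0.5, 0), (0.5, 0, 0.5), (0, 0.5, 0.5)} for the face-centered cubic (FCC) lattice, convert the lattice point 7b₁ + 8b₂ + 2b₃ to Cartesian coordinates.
(7.5, 4.5, 5)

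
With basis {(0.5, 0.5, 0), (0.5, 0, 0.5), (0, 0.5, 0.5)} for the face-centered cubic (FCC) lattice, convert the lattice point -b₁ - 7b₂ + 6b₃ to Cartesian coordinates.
(-4, 2.5, -0.5)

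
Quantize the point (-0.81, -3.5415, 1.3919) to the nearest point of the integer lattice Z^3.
(-1, -4, 1)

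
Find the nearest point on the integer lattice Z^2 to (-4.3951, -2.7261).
(-4, -3)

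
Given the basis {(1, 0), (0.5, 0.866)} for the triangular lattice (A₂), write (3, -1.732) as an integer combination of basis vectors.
4b₁ - 2b₂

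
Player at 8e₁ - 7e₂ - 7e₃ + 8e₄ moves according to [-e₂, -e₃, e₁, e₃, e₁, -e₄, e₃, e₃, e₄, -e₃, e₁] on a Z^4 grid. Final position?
(11, -8, -6, 8)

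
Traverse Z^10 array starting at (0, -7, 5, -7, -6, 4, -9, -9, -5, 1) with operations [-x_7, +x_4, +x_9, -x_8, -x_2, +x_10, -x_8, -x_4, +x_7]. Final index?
(0, -8, 5, -7, -6, 4, -9, -11, -4, 2)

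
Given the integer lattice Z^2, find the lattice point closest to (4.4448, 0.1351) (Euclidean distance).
(4, 0)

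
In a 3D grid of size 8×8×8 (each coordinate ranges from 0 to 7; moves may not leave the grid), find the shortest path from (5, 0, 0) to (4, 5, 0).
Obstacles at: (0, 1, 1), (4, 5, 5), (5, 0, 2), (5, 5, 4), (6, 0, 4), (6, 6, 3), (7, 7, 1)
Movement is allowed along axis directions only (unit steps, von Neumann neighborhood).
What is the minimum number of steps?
6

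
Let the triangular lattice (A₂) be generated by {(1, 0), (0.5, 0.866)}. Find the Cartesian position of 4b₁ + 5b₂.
(6.5, 4.33)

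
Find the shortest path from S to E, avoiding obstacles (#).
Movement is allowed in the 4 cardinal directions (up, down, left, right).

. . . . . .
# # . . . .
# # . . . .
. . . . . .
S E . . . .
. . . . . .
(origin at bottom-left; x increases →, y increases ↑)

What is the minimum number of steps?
1
(one shortest path: (0, 1) → (1, 1))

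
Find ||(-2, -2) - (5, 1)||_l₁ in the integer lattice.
10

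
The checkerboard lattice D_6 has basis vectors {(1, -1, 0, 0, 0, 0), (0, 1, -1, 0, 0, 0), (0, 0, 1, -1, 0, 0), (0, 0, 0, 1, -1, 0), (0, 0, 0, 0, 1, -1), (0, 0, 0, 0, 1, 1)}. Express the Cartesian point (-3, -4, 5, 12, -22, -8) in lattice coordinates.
-3b₁ - 7b₂ - 2b₃ + 10b₄ - 2b₅ - 10b₆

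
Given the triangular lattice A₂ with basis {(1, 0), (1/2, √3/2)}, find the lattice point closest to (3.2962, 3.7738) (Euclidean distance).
(3, 3.464)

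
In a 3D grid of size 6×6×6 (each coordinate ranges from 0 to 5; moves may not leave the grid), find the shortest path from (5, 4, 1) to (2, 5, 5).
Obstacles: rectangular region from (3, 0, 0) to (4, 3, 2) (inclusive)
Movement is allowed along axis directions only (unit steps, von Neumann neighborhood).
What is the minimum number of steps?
8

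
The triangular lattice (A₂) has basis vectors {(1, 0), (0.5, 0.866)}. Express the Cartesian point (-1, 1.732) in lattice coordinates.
-2b₁ + 2b₂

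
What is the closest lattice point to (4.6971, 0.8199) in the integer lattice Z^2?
(5, 1)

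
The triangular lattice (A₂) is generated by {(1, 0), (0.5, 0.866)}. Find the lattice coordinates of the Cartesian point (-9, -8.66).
-4b₁ - 10b₂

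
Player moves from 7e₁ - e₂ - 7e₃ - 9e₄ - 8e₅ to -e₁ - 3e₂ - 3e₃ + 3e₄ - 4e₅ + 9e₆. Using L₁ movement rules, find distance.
39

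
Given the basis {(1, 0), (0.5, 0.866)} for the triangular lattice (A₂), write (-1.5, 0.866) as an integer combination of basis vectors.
-2b₁ + b₂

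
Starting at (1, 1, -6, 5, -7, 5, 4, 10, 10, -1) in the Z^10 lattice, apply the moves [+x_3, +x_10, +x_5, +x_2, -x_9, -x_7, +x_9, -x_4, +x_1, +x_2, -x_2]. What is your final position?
(2, 2, -5, 4, -6, 5, 3, 10, 10, 0)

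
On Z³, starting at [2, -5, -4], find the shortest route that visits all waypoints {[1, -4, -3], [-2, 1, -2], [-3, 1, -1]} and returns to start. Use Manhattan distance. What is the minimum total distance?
28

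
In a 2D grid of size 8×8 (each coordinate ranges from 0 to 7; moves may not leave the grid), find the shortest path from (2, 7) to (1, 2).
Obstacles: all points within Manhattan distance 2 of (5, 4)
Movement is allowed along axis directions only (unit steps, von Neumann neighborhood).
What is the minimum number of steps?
6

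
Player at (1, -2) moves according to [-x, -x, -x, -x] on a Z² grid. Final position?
(-3, -2)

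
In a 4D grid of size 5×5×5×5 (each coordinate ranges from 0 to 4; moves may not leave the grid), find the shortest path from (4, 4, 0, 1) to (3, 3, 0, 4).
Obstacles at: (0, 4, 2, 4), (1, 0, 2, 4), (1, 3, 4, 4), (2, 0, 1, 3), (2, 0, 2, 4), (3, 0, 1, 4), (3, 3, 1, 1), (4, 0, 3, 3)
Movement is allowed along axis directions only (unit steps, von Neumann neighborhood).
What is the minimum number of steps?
5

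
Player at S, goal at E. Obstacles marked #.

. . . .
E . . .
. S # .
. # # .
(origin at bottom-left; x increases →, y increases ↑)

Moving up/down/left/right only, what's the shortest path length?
2
(one shortest path: (1, 1) → (0, 1) → (0, 2))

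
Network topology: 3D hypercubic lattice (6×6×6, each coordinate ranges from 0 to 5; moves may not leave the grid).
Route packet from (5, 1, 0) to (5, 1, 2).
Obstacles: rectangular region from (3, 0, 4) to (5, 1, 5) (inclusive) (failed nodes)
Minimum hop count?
2
(one shortest path: (5, 1, 0) → (5, 1, 1) → (5, 1, 2))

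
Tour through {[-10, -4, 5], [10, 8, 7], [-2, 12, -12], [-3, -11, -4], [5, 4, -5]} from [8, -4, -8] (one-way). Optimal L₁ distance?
122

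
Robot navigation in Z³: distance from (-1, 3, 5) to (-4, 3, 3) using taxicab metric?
5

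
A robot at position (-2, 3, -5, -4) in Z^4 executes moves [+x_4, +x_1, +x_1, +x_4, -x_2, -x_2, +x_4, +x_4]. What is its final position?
(0, 1, -5, 0)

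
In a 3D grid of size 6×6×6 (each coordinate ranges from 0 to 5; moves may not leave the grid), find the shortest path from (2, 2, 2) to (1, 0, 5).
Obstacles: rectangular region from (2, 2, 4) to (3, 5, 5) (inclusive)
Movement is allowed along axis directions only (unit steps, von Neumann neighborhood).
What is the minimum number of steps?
6
(one shortest path: (2, 2, 2) → (1, 2, 2) → (1, 1, 2) → (1, 0, 2) → (1, 0, 3) → (1, 0, 4) → (1, 0, 5))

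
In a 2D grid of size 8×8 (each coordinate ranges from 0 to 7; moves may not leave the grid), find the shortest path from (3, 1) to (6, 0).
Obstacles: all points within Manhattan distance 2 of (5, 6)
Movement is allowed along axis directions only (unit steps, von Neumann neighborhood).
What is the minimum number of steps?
4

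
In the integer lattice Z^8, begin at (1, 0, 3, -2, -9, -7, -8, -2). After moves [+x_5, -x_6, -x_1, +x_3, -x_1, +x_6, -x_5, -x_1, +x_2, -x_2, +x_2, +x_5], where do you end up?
(-2, 1, 4, -2, -8, -7, -8, -2)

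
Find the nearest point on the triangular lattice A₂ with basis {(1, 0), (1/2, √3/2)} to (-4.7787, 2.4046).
(-4.5, 2.598)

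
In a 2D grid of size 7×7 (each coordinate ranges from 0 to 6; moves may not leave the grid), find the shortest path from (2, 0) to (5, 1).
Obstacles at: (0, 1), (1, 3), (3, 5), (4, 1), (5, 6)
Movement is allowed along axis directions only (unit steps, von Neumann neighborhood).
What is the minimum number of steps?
4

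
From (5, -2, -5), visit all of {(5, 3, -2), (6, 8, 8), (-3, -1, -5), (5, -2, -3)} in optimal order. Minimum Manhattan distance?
42
(one optimal route: (5, -2, -5) → (-3, -1, -5) → (5, -2, -3) → (5, 3, -2) → (6, 8, 8))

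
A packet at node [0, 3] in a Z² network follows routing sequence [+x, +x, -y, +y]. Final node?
(2, 3)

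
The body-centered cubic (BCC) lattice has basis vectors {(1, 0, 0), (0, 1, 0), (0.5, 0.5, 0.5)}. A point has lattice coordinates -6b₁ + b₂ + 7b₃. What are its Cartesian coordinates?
(-2.5, 4.5, 3.5)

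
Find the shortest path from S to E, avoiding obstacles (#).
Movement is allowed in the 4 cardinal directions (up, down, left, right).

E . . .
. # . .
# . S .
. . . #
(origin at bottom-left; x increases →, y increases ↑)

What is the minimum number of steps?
4
(one shortest path: (2, 1) → (2, 2) → (2, 3) → (1, 3) → (0, 3))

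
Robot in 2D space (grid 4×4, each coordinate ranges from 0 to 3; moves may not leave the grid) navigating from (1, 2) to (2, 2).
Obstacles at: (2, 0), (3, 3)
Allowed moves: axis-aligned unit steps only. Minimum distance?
1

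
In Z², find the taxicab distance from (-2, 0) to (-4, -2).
4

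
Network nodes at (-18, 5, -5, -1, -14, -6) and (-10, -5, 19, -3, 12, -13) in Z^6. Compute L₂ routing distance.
38.3275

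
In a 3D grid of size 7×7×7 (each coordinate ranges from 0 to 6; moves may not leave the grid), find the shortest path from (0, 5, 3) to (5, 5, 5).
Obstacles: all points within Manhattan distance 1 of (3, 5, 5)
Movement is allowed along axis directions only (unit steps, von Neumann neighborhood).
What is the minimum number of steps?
7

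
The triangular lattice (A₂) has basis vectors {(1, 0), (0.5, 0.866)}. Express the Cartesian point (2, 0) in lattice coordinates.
2b₁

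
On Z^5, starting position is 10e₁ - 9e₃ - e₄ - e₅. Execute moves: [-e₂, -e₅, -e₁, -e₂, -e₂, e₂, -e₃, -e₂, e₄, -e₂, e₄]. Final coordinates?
(9, -4, -10, 1, -2)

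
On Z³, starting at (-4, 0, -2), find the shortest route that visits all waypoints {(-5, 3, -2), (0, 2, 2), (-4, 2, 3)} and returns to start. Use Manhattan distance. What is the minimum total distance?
26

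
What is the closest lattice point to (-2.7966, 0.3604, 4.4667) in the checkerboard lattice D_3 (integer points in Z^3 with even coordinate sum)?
(-3, 0, 5)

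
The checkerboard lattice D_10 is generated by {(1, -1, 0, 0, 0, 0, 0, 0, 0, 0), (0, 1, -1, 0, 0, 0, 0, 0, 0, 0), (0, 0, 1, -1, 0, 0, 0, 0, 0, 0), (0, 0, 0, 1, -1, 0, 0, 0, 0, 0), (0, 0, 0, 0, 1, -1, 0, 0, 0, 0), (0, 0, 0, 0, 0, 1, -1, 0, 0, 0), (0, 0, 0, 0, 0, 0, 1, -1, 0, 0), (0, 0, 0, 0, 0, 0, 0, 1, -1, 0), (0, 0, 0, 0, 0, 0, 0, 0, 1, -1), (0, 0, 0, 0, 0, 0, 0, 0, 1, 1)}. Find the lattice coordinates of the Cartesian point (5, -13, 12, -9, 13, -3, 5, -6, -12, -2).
5b₁ - 8b₂ + 4b₃ - 5b₄ + 8b₅ + 5b₆ + 10b₇ + 4b₈ - 3b₉ - 5b₁₀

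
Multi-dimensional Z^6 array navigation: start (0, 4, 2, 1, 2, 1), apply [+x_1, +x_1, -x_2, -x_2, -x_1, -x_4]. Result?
(1, 2, 2, 0, 2, 1)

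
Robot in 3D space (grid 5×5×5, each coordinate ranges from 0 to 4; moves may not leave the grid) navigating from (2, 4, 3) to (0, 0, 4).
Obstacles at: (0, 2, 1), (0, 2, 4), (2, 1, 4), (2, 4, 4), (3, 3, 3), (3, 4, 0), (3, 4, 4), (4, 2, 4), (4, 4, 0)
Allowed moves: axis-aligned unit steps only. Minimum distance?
7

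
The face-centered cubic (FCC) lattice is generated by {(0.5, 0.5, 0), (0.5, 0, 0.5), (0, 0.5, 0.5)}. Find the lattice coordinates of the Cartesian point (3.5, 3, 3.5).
3b₁ + 4b₂ + 3b₃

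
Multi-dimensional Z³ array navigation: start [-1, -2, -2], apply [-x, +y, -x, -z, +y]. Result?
(-3, 0, -3)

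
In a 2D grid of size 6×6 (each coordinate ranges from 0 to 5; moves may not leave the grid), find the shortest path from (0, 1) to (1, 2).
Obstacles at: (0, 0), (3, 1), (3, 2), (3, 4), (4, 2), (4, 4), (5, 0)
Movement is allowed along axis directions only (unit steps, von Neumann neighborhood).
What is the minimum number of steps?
2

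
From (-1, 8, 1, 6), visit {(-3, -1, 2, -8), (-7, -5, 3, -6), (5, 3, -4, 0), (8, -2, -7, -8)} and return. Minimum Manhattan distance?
106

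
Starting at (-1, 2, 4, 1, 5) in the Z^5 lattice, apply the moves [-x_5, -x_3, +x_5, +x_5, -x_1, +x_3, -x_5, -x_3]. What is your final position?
(-2, 2, 3, 1, 5)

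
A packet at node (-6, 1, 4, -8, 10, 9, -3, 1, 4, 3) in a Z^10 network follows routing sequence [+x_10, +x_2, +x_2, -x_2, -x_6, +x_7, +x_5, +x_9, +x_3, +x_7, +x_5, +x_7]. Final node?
(-6, 2, 5, -8, 12, 8, 0, 1, 5, 4)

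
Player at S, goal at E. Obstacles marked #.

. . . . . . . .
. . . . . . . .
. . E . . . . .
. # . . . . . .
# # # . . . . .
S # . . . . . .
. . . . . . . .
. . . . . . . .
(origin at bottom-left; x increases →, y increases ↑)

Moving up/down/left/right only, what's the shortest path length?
9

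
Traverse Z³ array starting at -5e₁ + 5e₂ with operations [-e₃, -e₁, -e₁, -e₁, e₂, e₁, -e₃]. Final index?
(-7, 6, -2)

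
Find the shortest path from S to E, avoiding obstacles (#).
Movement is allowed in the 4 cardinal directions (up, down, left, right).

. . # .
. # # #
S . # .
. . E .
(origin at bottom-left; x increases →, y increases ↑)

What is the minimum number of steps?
3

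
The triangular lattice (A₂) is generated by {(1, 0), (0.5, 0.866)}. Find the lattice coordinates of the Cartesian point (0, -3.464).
2b₁ - 4b₂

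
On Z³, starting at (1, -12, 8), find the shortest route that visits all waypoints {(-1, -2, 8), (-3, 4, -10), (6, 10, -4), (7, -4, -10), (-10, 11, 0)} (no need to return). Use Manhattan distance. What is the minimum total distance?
98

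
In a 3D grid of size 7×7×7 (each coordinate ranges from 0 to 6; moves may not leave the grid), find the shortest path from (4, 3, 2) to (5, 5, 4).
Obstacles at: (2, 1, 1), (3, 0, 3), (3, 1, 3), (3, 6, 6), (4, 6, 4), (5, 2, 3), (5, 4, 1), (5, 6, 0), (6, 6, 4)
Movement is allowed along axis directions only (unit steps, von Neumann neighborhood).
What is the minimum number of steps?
5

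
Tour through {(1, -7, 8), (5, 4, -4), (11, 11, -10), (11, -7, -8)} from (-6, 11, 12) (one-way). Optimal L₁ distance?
94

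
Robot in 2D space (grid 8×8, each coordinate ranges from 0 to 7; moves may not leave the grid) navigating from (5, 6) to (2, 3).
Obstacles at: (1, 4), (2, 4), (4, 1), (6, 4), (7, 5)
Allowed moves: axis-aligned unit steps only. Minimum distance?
6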